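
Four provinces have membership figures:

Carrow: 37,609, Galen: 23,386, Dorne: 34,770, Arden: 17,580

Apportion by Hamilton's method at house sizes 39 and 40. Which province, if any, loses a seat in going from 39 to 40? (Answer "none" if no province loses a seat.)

At 39 seats: Carrow 13, Galen 8, Dorne 12, Arden 6.
At 40 seats: Carrow 14, Galen 8, Dorne 12, Arden 6.
No province's allocation decreased.

none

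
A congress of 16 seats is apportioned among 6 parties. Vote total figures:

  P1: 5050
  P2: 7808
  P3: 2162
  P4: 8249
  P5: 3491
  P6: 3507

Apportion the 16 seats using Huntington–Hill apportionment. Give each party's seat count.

P1=3; P2=4; P3=1; P4=4; P5=2; P6=2

With divisor 1953: modified quotas P1 2.586, P2 3.998, P3 1.107, P4 4.224, P5 1.788, P6 1.796.
Geometric-mean thresholds: P1 √(2·3)=2.449, P2 √(3·4)=3.464, P3 √(1·2)=1.414, P4 √(4·5)=4.472, P5 √(1·2)=1.414, P6 √(1·2)=1.414.
Each quota rounded against its threshold gives P1 3, P2 4, P3 1, P4 4, P5 2, P6 2 (total 16).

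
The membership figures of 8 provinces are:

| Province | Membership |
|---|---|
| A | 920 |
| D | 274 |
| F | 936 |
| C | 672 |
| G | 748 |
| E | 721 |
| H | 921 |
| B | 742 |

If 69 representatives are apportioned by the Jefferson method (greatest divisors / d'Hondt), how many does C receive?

Standard divisor 5934/69 ≈ 86; standard quotas: A 10.698, D 3.186, F 10.884, C 7.814, G 8.698, E 8.384, H 10.709, B 8.628.
Rounding down gives 10, 3, 10, 7, 8, 8, 10, 8 = 64 seats, so the divisor must be adjusted.
With modified divisor 82.8: modified quotas A 11.111, D 3.309, F 11.304, C 8.116, G 9.034, E 8.708, H 11.123, B 8.961.
Rounding down: A 11, D 3, F 11, C 8, G 9, E 8, H 11, B 8 (total 69).
C receives 8.

8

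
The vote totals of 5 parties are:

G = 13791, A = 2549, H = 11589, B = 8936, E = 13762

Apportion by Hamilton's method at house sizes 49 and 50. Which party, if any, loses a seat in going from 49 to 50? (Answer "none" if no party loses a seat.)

A

At 49 seats: G 13, A 3, H 11, B 9, E 13.
At 50 seats: G 14, A 2, H 11, B 9, E 14.
A drops from 3 to 2.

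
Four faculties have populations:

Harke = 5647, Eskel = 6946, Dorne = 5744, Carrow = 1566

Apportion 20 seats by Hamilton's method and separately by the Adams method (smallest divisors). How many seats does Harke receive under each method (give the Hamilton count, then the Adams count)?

Hamilton: Harke 6, Eskel 7, Dorne 6, Carrow 1.
Adams: Harke 5, Eskel 7, Dorne 6, Carrow 2.
Harke gets 6 under Hamilton and 5 under Adams.

6 and 5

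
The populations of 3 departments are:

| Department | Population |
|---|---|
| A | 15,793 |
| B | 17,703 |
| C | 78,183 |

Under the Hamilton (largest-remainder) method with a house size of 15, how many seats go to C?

11

Standard divisor: 111679 ÷ 15 ≈ 7445.267.
Standard quotas: A 2.1212, B 2.3778, C 10.5010.
Lower quotas: A 2, B 2, C 10 (sum 14, leaving 1 seat).
Remainders in descending order: C 0.5010, B 0.3778, A 0.1212.
Largest remainder: C receives the extra seat.
C receives 11.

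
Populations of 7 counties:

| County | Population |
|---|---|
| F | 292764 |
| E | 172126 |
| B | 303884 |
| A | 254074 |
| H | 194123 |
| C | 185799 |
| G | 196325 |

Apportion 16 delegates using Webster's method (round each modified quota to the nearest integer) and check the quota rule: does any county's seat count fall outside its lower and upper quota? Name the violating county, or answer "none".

none

Standard quotas: F 2.929, E 1.722, B 3.041, A 2.542, H 1.942, C 1.859, G 1.964.
Webster allocation: F 3, E 2, B 3, A 2, H 2, C 2, G 2.
Every allocation lies between the lower and upper quota.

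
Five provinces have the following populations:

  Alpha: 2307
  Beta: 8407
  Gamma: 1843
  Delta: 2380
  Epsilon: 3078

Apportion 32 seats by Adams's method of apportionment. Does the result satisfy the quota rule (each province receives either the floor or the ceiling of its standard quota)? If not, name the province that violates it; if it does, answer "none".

none

Standard quotas: Alpha 4.098, Beta 14.933, Gamma 3.274, Delta 4.228, Epsilon 5.467.
Adams allocation: Alpha 4, Beta 14, Gamma 4, Delta 4, Epsilon 6.
Every allocation lies between the lower and upper quota.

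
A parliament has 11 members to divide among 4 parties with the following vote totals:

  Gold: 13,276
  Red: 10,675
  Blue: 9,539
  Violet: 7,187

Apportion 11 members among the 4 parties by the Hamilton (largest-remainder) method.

Gold 4; Red 3; Blue 2; Violet 2

Total 40677; standard divisor 40677/11 ≈ 3697.909.
Standard quotas: Gold 3.5901, Red 2.8868, Blue 2.5796, Violet 1.9435.
Lower quotas: Gold 3, Red 2, Blue 2, Violet 1 (sum 8, leaving 3 seats).
Remainders in descending order: Violet 0.9435, Red 0.8868, Gold 0.5901, Blue 0.5796.
Largest remainders: Violet, Red, Gold receive the extra seats.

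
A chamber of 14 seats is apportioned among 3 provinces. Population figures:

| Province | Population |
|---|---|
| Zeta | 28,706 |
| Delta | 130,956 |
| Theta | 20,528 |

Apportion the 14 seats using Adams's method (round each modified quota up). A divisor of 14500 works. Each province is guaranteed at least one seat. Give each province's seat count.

With modified divisor 14500: modified quotas Zeta 1.980, Delta 9.031, Theta 1.416.
Rounding up: Zeta 2, Delta 10, Theta 2 (total 14).

Zeta 2, Delta 10, Theta 2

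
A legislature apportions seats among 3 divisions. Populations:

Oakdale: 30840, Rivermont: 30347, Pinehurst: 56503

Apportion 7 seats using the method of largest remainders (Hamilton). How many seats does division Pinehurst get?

Total 117690; standard divisor 117690/7 ≈ 16812.857.
Standard quotas: Oakdale 1.8343, Rivermont 1.8050, Pinehurst 3.3607.
Lower quotas: Oakdale 1, Rivermont 1, Pinehurst 3 (sum 5, leaving 2 seats).
Remainders in descending order: Oakdale 0.8343, Rivermont 0.8050, Pinehurst 0.3607.
The surplus seats go to Oakdale, Rivermont.
Pinehurst receives 3.

3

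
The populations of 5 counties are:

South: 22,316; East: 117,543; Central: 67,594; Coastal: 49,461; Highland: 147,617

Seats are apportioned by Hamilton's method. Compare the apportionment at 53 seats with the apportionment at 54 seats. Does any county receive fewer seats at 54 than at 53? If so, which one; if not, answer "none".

Coastal

At 53 seats: South 3, East 15, Central 9, Coastal 7, Highland 19.
At 54 seats: South 3, East 16, Central 9, Coastal 6, Highland 20.
Coastal drops from 7 to 6.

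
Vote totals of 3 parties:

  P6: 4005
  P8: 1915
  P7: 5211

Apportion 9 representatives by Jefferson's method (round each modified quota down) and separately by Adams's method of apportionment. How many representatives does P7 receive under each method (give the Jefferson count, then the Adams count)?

Jefferson: P6 3, P8 1, P7 5.
Adams: P6 3, P8 2, P7 4.
P7 gets 5 under Jefferson and 4 under Adams.

5 and 4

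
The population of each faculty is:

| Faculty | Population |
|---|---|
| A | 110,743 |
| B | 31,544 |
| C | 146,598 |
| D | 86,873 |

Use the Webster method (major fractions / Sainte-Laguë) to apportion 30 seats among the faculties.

A 9; B 2; C 12; D 7

Standard divisor 375758/30 ≈ 12525.267; standard quotas: A 8.842, B 2.518, C 11.704, D 6.936.
Rounding to the nearest integer gives 9, 3, 12, 7 = 31 seats, so the divisor must be adjusted.
With modified divisor 12721.6: modified quotas A 8.705, B 2.480, C 11.524, D 6.829.
Rounding to the nearest integer: A 9, B 2, C 12, D 7 (total 30).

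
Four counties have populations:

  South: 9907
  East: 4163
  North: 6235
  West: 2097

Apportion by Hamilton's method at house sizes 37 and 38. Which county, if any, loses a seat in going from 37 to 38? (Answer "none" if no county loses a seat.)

West

At 37 seats: South 16, East 7, North 10, West 4.
At 38 seats: South 17, East 7, North 11, West 3.
West drops from 4 to 3.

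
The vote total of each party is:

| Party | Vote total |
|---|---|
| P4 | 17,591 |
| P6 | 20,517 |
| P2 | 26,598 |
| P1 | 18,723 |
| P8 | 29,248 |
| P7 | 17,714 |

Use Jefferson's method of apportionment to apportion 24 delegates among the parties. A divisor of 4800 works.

P4=3, P6=4, P2=5, P1=3, P8=6, P7=3

With modified divisor 4800: modified quotas P4 3.665, P6 4.274, P2 5.541, P1 3.901, P8 6.093, P7 3.690.
Rounding down: P4 3, P6 4, P2 5, P1 3, P8 6, P7 3 (total 24).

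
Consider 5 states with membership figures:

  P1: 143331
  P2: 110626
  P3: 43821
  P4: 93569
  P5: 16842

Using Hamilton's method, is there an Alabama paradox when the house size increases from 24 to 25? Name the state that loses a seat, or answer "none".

P3

At 24 seats: P1 8, P2 7, P3 3, P4 5, P5 1.
At 25 seats: P1 9, P2 7, P3 2, P4 6, P5 1.
P3 drops from 3 to 2.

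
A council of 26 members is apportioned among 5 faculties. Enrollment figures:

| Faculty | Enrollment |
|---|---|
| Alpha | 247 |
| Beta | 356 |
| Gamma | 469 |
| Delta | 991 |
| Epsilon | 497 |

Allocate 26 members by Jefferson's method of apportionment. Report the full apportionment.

Alpha=2; Beta=3; Gamma=5; Delta=11; Epsilon=5

Standard divisor 2560/26 ≈ 98.462; standard quotas: Alpha 2.509, Beta 3.616, Gamma 4.763, Delta 10.065, Epsilon 5.048.
Rounding down gives 2, 3, 4, 10, 5 = 24 seats, so the divisor must be adjusted.
With modified divisor 89.5: modified quotas Alpha 2.760, Beta 3.978, Gamma 5.240, Delta 11.073, Epsilon 5.553.
Rounding down: Alpha 2, Beta 3, Gamma 5, Delta 11, Epsilon 5 (total 26).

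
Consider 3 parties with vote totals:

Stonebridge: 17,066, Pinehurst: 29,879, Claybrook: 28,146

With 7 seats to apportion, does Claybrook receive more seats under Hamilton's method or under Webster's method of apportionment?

Hamilton: Stonebridge 1, Pinehurst 3, Claybrook 3.
Webster: Stonebridge 2, Pinehurst 3, Claybrook 2.
Claybrook gets 3 under Hamilton and 2 under Webster.

Hamilton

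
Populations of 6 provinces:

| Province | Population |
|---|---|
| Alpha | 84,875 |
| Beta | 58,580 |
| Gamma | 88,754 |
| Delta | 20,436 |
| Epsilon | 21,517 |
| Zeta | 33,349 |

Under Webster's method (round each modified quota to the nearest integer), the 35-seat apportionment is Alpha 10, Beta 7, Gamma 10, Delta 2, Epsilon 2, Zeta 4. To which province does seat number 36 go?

Epsilon

Priority for the next seat is population ÷ (current seats + 0.5).
Priorities: Alpha 8083.333, Beta 7810.667, Gamma 8452.762, Delta 8174.400, Epsilon 8606.800, Zeta 7410.889.
Highest priority: Epsilon.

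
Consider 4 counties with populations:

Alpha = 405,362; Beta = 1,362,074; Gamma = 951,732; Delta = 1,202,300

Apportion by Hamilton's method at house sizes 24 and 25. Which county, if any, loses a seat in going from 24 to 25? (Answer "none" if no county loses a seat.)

At 24 seats: Alpha 3, Beta 8, Gamma 6, Delta 7.
At 25 seats: Alpha 2, Beta 9, Gamma 6, Delta 8.
Alpha drops from 3 to 2.

Alpha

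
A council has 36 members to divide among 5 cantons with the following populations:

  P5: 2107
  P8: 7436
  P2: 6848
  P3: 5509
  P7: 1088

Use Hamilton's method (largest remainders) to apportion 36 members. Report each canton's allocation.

The standard divisor is 22988/36 ≈ 638.556.
Standard quotas: P5 3.2996, P8 11.6450, P2 10.7242, P3 8.6273, P7 1.7038.
Lower quotas: P5 3, P8 11, P2 10, P3 8, P7 1 (sum 33, leaving 3 seats).
Remainders in descending order: P2 0.7242, P7 0.7038, P8 0.6450, P3 0.6273, P5 0.2996.
The surplus seats go to P2, P7, P8.

P5 3; P8 12; P2 11; P3 8; P7 2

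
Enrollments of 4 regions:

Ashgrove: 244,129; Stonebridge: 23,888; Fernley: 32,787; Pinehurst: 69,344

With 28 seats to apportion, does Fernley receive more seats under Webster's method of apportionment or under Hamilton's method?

Hamilton

Webster: Ashgrove 19, Stonebridge 2, Fernley 2, Pinehurst 5.
Hamilton: Ashgrove 18, Stonebridge 2, Fernley 3, Pinehurst 5.
Fernley gets 2 under Webster and 3 under Hamilton.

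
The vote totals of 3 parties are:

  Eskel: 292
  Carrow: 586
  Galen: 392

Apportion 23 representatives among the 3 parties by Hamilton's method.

The standard divisor is 1270/23 ≈ 55.217.
Standard quotas: Eskel 5.288, Carrow 10.613, Galen 7.099.
Lower quotas: Eskel 5, Carrow 10, Galen 7 (sum 22, leaving 1 seat).
Remainders in descending order: Carrow 0.613, Eskel 0.288, Galen 0.099.
The surplus seat goes to Carrow.

Eskel 5, Carrow 11, Galen 7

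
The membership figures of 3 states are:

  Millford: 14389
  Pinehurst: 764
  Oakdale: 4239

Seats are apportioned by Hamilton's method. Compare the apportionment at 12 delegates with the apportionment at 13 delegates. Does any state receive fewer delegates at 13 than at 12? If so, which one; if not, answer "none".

At 12 seats: Millford 9, Pinehurst 0, Oakdale 3.
At 13 seats: Millford 10, Pinehurst 0, Oakdale 3.
No state's allocation decreased.

none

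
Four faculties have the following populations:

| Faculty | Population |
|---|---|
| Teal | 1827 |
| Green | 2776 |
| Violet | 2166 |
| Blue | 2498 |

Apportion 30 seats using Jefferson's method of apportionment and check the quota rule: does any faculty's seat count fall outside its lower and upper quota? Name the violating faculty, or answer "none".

Standard quotas: Teal 5.915, Green 8.987, Violet 7.012, Blue 8.087.
Jefferson allocation: Teal 6, Green 9, Violet 7, Blue 8.
Every allocation lies between the lower and upper quota.

none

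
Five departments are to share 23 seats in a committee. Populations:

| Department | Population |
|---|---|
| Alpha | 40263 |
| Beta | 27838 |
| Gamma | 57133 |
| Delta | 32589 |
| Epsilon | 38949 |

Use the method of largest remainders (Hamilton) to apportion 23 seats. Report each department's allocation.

Alpha 5, Beta 3, Gamma 7, Delta 4, Epsilon 4

The standard divisor is 196772/23 ≈ 8555.304.
Standard quotas: Alpha 4.7062, Beta 3.2539, Gamma 6.6781, Delta 3.8092, Epsilon 4.5526.
Lower quotas: Alpha 4, Beta 3, Gamma 6, Delta 3, Epsilon 4 (sum 20, leaving 3 seats).
Remainders in descending order: Delta 0.8092, Alpha 0.7062, Gamma 0.6781, Epsilon 0.5526, Beta 0.2539.
The surplus seats go to Delta, Alpha, Gamma.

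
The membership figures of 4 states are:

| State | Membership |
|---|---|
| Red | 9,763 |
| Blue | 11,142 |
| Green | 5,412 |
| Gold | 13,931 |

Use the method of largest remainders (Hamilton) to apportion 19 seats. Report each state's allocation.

Red=5, Blue=5, Green=2, Gold=7

The standard divisor is 40248/19 ≈ 2118.316.
Standard quotas: Red 4.6089, Blue 5.2598, Green 2.5549, Gold 6.5765.
Lower quotas: Red 4, Blue 5, Green 2, Gold 6 (sum 17, leaving 2 seats).
Remainders in descending order: Red 0.6089, Gold 0.5765, Green 0.5549, Blue 0.2598.
Largest remainders: Red, Gold receive the extra seats.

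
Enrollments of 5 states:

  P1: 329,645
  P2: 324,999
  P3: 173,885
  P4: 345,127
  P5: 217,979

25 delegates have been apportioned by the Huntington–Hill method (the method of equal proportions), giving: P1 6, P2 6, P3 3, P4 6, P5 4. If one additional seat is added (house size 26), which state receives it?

Priority for the next seat is population ÷ (√(s·(s+1))).
Priorities: P1 50865.328, P2 50148.434, P3 50196.276, P4 53254.252, P5 48741.586.
Highest priority: P4.

P4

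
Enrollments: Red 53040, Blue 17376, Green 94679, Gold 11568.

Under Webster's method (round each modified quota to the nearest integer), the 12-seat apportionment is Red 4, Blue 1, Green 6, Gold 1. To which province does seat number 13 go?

Priority for the next seat is population ÷ (current seats + 0.5).
Priorities: Red 11786.667, Blue 11584.000, Green 14566.000, Gold 7712.000.
Highest priority: Green.

Green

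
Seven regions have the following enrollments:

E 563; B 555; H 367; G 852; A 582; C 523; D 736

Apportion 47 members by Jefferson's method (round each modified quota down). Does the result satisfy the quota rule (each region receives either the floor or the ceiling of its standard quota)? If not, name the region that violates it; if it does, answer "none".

Standard quotas: E 6.333, B 6.243, H 4.129, G 9.584, A 6.547, C 5.883, D 8.280.
Jefferson allocation: E 6, B 6, H 4, G 10, A 7, C 6, D 8.
Every allocation lies between the lower and upper quota.

none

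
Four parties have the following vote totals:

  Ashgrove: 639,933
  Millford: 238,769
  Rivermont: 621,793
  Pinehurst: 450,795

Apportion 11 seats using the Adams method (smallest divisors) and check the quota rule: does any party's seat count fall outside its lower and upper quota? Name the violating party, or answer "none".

none

Standard quotas: Ashgrove 3.607, Millford 1.346, Rivermont 3.505, Pinehurst 2.541.
Adams allocation: Ashgrove 3, Millford 2, Rivermont 3, Pinehurst 3.
Every allocation lies between the lower and upper quota.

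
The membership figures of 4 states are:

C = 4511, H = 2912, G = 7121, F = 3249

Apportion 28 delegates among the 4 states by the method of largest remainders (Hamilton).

C: 7, H: 5, G: 11, F: 5

Standard divisor: 17793 ÷ 28 ≈ 635.464.
Standard quotas: C 7.0987, H 4.5825, G 11.2060, F 5.1128.
Lower quotas: C 7, H 4, G 11, F 5 (sum 27, leaving 1 seat).
Remainders in descending order: H 0.5825, G 0.2060, F 0.1128, C 0.0987.
Largest remainder: H receives the extra seat.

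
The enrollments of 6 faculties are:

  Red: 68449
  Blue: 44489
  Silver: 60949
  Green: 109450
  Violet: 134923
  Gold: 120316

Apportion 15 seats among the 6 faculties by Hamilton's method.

Red 2, Blue 1, Silver 2, Green 3, Violet 4, Gold 3

The standard divisor is 538576/15 ≈ 35905.067.
Standard quotas: Red 1.9064, Blue 1.2391, Silver 1.6975, Green 3.0483, Violet 3.7578, Gold 3.3509.
Lower quotas: Red 1, Blue 1, Silver 1, Green 3, Violet 3, Gold 3 (sum 12, leaving 3 seats).
Remainders in descending order: Red 0.9064, Violet 0.7578, Silver 0.6975, Gold 0.3509, Blue 0.2391, Green 0.0483.
Largest remainders: Red, Violet, Silver receive the extra seats.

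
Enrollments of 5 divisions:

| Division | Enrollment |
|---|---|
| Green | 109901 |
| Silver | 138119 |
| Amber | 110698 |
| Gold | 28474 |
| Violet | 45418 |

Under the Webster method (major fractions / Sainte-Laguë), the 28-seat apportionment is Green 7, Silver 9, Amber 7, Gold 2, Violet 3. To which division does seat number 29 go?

Amber

Priority for the next seat is population ÷ (current seats + 0.5).
Priorities: Green 14653.467, Silver 14538.842, Amber 14759.733, Gold 11389.600, Violet 12976.571.
Highest priority: Amber.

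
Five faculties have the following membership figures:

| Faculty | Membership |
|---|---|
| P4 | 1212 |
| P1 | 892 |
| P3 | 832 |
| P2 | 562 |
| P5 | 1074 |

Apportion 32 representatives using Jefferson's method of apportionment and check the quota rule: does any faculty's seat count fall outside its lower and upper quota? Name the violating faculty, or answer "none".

none

Standard quotas: P4 8.483, P1 6.243, P3 5.823, P2 3.934, P5 7.517.
Jefferson allocation: P4 9, P1 6, P3 6, P2 4, P5 7.
Every allocation lies between the lower and upper quota.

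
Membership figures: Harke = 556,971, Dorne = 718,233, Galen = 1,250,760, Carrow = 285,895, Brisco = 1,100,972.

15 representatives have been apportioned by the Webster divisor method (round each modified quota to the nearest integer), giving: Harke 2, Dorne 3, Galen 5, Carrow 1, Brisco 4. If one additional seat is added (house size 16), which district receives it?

Priority for the next seat is population ÷ (current seats + 0.5).
Priorities: Harke 222788.400, Dorne 205209.429, Galen 227410.909, Carrow 190596.667, Brisco 244660.444.
Highest priority: Brisco.

Brisco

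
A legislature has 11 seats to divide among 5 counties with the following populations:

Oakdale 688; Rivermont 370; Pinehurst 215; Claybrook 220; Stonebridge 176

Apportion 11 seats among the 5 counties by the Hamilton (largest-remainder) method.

Oakdale 5, Rivermont 2, Pinehurst 1, Claybrook 2, Stonebridge 1

Standard divisor: 1669 ÷ 11 ≈ 151.727.
Standard quotas: Oakdale 4.534, Rivermont 2.439, Pinehurst 1.417, Claybrook 1.450, Stonebridge 1.160.
Lower quotas: Oakdale 4, Rivermont 2, Pinehurst 1, Claybrook 1, Stonebridge 1 (sum 9, leaving 2 seats).
Remainders in descending order: Oakdale 0.534, Claybrook 0.450, Rivermont 0.439, Pinehurst 0.417, Stonebridge 0.160.
The surplus seats go to Oakdale, Claybrook.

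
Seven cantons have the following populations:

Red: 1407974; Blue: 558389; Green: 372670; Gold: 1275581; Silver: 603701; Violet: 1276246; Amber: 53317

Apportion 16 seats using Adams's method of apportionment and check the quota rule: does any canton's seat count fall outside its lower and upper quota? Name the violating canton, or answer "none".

Standard quotas: Red 4.061, Blue 1.610, Green 1.075, Gold 3.679, Silver 1.741, Violet 3.681, Amber 0.154.
Adams allocation: Red 4, Blue 2, Green 1, Gold 3, Silver 2, Violet 3, Amber 1.
Every allocation lies between the lower and upper quota.

none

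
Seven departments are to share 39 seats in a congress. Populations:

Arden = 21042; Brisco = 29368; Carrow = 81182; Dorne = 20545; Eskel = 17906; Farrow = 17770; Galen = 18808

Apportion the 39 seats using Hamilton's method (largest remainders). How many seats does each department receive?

Total 206621; standard divisor 206621/39 ≈ 5297.974.
Standard quotas: Arden 3.9717, Brisco 5.5433, Carrow 15.3232, Dorne 3.8779, Eskel 3.3798, Farrow 3.3541, Galen 3.5500.
Lower quotas: Arden 3, Brisco 5, Carrow 15, Dorne 3, Eskel 3, Farrow 3, Galen 3 (sum 35, leaving 4 seats).
Remainders in descending order: Arden 0.9717, Dorne 0.8779, Galen 0.5500, Brisco 0.5433, Eskel 0.3798, Farrow 0.3541, Carrow 0.3232.
The surplus seats go to Arden, Dorne, Galen, Brisco.

Arden 4; Brisco 6; Carrow 15; Dorne 4; Eskel 3; Farrow 3; Galen 4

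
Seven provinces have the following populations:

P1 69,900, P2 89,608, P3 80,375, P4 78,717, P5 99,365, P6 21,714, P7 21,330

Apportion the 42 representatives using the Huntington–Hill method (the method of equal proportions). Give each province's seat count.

With divisor 10763: modified quotas P1 6.494, P2 8.326, P3 7.468, P4 7.314, P5 9.232, P6 2.017, P7 1.982.
Geometric-mean thresholds: P1 √(6·7)=6.481, P2 √(8·9)=8.485, P3 √(7·8)=7.483, P4 √(7·8)=7.483, P5 √(9·10)=9.487, P6 √(2·3)=2.449, P7 √(1·2)=1.414.
Each quota rounded against its threshold gives P1 7, P2 8, P3 7, P4 7, P5 9, P6 2, P7 2 (total 42).

P1 7; P2 8; P3 7; P4 7; P5 9; P6 2; P7 2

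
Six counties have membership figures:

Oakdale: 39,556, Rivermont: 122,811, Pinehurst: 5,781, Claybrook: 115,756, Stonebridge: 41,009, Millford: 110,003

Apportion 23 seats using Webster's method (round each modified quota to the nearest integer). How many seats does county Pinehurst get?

0

Standard divisor 434916/23 ≈ 18909.391; standard quotas: Oakdale 2.092, Rivermont 6.495, Pinehurst 0.306, Claybrook 6.122, Stonebridge 2.169, Millford 5.817.
Rounding to the nearest integer gives 2, 6, 0, 6, 2, 6 = 22 seats, so the divisor must be adjusted.
With modified divisor 18400: modified quotas Oakdale 2.150, Rivermont 6.675, Pinehurst 0.314, Claybrook 6.291, Stonebridge 2.229, Millford 5.978.
Rounding to the nearest integer: Oakdale 2, Rivermont 7, Pinehurst 0, Claybrook 6, Stonebridge 2, Millford 6 (total 23).
Pinehurst receives 0.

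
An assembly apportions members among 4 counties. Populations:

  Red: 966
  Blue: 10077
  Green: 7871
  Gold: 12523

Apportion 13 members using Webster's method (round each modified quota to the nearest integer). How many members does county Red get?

Standard divisor 31437/13 ≈ 2418.231; standard quotas: Red 0.399, Blue 4.167, Green 3.255, Gold 5.179.
Rounding to the nearest integer gives 0, 4, 3, 5 = 12 seats, so the divisor must be adjusted.
With modified divisor 2263: modified quotas Red 0.427, Blue 4.453, Green 3.478, Gold 5.534.
Rounding to the nearest integer: Red 0, Blue 4, Green 3, Gold 6 (total 13).
Red receives 0.

0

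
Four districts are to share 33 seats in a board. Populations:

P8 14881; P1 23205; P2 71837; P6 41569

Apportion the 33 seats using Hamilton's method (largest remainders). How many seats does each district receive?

P8: 3, P1: 5, P2: 16, P6: 9

Standard divisor: 151492 ÷ 33 ≈ 4590.667.
Standard quotas: P8 3.2416, P1 5.0548, P2 15.6485, P6 9.0551.
Lower quotas: P8 3, P1 5, P2 15, P6 9 (sum 32, leaving 1 seat).
Remainders in descending order: P2 0.6485, P8 0.2416, P6 0.0551, P1 0.0548.
Largest remainder: P2 receives the extra seat.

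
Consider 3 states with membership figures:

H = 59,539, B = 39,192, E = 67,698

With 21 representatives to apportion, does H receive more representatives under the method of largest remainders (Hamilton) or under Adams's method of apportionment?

Adams

Hamilton: H 7, B 5, E 9.
Adams: H 8, B 5, E 8.
H gets 7 under Hamilton and 8 under Adams.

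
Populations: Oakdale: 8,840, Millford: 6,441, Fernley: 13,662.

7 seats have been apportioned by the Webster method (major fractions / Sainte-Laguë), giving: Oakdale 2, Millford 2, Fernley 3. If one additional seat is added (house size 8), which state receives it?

Priority for the next seat is population ÷ (current seats + 0.5).
Priorities: Oakdale 3536.000, Millford 2576.400, Fernley 3903.429.
Highest priority: Fernley.

Fernley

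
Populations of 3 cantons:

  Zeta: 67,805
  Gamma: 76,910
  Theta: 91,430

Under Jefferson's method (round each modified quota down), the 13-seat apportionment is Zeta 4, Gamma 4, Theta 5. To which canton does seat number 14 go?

Priority for the next seat is population ÷ (current seats + 1).
Priorities: Zeta 13561.000, Gamma 15382.000, Theta 15238.333.
Highest priority: Gamma.

Gamma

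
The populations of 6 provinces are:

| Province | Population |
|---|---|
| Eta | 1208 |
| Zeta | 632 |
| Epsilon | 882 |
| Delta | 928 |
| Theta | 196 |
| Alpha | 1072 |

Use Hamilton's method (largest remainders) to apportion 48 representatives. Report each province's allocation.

Eta=12; Zeta=6; Epsilon=9; Delta=9; Theta=2; Alpha=10

The standard divisor is 4918/48 ≈ 102.458.
Standard quotas: Eta 11.790, Zeta 6.168, Epsilon 8.608, Delta 9.057, Theta 1.913, Alpha 10.463.
Lower quotas: Eta 11, Zeta 6, Epsilon 8, Delta 9, Theta 1, Alpha 10 (sum 45, leaving 3 seats).
Remainders in descending order: Theta 0.913, Eta 0.790, Epsilon 0.608, Alpha 0.463, Zeta 0.168, Delta 0.057.
Largest remainders: Theta, Eta, Epsilon receive the extra seats.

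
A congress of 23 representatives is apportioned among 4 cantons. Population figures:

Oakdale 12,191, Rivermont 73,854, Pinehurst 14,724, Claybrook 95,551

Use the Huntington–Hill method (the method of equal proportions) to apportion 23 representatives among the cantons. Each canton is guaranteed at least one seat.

Oakdale 1, Rivermont 9, Pinehurst 2, Claybrook 11

With divisor 8662: modified quotas Oakdale 1.407, Rivermont 8.526, Pinehurst 1.700, Claybrook 11.031.
Geometric-mean thresholds: Oakdale √(1·2)=1.414, Rivermont √(8·9)=8.485, Pinehurst √(1·2)=1.414, Claybrook √(11·12)=11.489.
Each quota rounded against its threshold gives Oakdale 1, Rivermont 9, Pinehurst 2, Claybrook 11 (total 23).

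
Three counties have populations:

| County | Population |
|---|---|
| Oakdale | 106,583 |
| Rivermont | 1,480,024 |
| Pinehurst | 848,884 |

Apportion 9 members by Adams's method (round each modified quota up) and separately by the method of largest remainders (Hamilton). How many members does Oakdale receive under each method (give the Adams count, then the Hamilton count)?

1 and 0

Adams: Oakdale 1, Rivermont 5, Pinehurst 3.
Hamilton: Oakdale 0, Rivermont 6, Pinehurst 3.
Oakdale gets 1 under Adams and 0 under Hamilton.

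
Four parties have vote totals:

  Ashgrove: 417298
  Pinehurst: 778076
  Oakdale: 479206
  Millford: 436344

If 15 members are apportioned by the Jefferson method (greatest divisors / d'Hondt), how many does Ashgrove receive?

3

Standard divisor 2110924/15 ≈ 140728.267; standard quotas: Ashgrove 2.965, Pinehurst 5.529, Oakdale 3.405, Millford 3.101.
Rounding down gives 2, 5, 3, 3 = 13 seats, so the divisor must be adjusted.
With modified divisor 124700: modified quotas Ashgrove 3.346, Pinehurst 6.240, Oakdale 3.843, Millford 3.499.
Rounding down: Ashgrove 3, Pinehurst 6, Oakdale 3, Millford 3 (total 15).
Ashgrove receives 3.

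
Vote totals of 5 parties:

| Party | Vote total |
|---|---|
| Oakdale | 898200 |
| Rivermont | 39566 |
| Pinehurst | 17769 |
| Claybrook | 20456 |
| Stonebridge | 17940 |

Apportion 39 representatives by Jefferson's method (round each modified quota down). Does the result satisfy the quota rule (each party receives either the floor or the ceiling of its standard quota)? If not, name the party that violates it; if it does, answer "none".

Oakdale

Standard quotas: Oakdale 35.244, Rivermont 1.552, Pinehurst 0.697, Claybrook 0.803, Stonebridge 0.704.
Jefferson allocation: Oakdale 38, Rivermont 1, Pinehurst 0, Claybrook 0, Stonebridge 0.
Oakdale has quota 35.244 (lower 35, upper 36) but receives 38 — outside the quota interval.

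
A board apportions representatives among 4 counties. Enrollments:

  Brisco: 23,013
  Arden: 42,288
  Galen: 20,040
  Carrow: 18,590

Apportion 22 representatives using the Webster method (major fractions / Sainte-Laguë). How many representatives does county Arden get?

9

Standard divisor 103931/22 ≈ 4724.136; standard quotas: Brisco 4.871, Arden 8.951, Galen 4.242, Carrow 3.935.
Rounding to the nearest integer gives Brisco 5, Arden 9, Galen 4, Carrow 4 — total 22, matching the house size, so no adjustment is needed.
Arden receives 9.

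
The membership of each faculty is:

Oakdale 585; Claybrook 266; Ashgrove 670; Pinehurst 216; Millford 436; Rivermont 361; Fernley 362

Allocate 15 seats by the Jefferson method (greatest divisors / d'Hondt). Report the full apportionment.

Standard divisor 2896/15 ≈ 193.067; standard quotas: Oakdale 3.030, Claybrook 1.378, Ashgrove 3.470, Pinehurst 1.119, Millford 2.258, Rivermont 1.870, Fernley 1.875.
Rounding down gives 3, 1, 3, 1, 2, 1, 1 = 12 seats, so the divisor must be adjusted.
With modified divisor 160: modified quotas Oakdale 3.656, Claybrook 1.663, Ashgrove 4.188, Pinehurst 1.350, Millford 2.725, Rivermont 2.256, Fernley 2.263.
Rounding down: Oakdale 3, Claybrook 1, Ashgrove 4, Pinehurst 1, Millford 2, Rivermont 2, Fernley 2 (total 15).

Oakdale 3; Claybrook 1; Ashgrove 4; Pinehurst 1; Millford 2; Rivermont 2; Fernley 2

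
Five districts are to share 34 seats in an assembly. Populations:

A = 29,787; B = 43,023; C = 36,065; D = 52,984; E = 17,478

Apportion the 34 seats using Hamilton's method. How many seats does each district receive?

A: 6; B: 8; C: 7; D: 10; E: 3

Standard divisor: 179337 ÷ 34 ≈ 5274.618.
Standard quotas: A 5.6472, B 8.1566, C 6.8375, D 10.0451, E 3.3136.
Lower quotas: A 5, B 8, C 6, D 10, E 3 (sum 32, leaving 2 seats).
Remainders in descending order: C 0.8375, A 0.6472, E 0.3136, B 0.1566, D 0.0451.
The surplus seats go to C, A.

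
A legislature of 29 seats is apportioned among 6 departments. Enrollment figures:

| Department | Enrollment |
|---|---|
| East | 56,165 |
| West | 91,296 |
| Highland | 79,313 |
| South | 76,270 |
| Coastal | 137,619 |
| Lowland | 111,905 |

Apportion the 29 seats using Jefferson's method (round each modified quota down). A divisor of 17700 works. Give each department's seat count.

With modified divisor 17700: modified quotas East 3.173, West 5.158, Highland 4.481, South 4.309, Coastal 7.775, Lowland 6.322.
Rounding down: East 3, West 5, Highland 4, South 4, Coastal 7, Lowland 6 (total 29).

East=3, West=5, Highland=4, South=4, Coastal=7, Lowland=6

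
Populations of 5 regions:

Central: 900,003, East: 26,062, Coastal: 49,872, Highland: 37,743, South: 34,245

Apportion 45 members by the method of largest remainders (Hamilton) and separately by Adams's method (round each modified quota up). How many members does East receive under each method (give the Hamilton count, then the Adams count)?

Hamilton: Central 39, East 1, Coastal 2, Highland 2, South 1.
Adams: Central 37, East 2, Coastal 2, Highland 2, South 2.
East gets 1 under Hamilton and 2 under Adams.

1 and 2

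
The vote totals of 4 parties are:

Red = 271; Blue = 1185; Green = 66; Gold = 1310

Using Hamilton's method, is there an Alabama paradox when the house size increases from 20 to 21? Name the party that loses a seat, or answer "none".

At 20 seats: Red 2, Blue 8, Green 1, Gold 9.
At 21 seats: Red 2, Blue 9, Green 0, Gold 10.
Green drops from 1 to 0.

Green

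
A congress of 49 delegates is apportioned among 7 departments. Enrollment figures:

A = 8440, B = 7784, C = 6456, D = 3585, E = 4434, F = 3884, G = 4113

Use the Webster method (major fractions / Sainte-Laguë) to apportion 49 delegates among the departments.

A=11, B=10, C=8, D=4, E=6, F=5, G=5

Standard divisor 38696/49 ≈ 789.714; standard quotas: A 10.687, B 9.857, C 8.175, D 4.540, E 5.615, F 4.918, G 5.208.
Rounding to the nearest integer gives 11, 10, 8, 5, 6, 5, 5 = 50 seats, so the divisor must be adjusted.
With modified divisor 800.24: modified quotas A 10.547, B 9.727, C 8.068, D 4.480, E 5.541, F 4.854, G 5.140.
Rounding to the nearest integer: A 11, B 10, C 8, D 4, E 6, F 5, G 5 (total 49).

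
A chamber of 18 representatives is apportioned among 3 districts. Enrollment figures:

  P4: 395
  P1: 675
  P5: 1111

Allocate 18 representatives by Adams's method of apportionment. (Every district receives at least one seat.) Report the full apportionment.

Standard divisor 2181/18 ≈ 121.167; standard quotas: P4 3.260, P1 5.571, P5 9.169.
Rounding up gives 4, 6, 10 = 20 seats, so the divisor must be adjusted.
With modified divisor 133: modified quotas P4 2.970, P1 5.075, P5 8.353.
Rounding up: P4 3, P1 6, P5 9 (total 18).

P4 3, P1 6, P5 9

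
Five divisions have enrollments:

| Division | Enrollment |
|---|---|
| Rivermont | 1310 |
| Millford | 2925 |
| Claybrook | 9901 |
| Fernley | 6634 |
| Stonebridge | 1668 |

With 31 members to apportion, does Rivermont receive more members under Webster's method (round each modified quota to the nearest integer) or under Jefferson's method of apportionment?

Webster: Rivermont 2, Millford 4, Claybrook 14, Fernley 9, Stonebridge 2.
Jefferson: Rivermont 1, Millford 4, Claybrook 14, Fernley 10, Stonebridge 2.
Rivermont gets 2 under Webster and 1 under Jefferson.

Webster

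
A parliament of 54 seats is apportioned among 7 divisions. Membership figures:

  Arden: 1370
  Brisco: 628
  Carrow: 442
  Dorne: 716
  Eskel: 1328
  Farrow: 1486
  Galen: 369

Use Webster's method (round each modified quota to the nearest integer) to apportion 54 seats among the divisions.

Arden: 12; Brisco: 5; Carrow: 4; Dorne: 6; Eskel: 11; Farrow: 13; Galen: 3

Standard divisor 6339/54 ≈ 117.389; standard quotas: Arden 11.671, Brisco 5.350, Carrow 3.765, Dorne 6.099, Eskel 11.313, Farrow 12.659, Galen 3.143.
Rounding to the nearest integer gives Arden 12, Brisco 5, Carrow 4, Dorne 6, Eskel 11, Farrow 13, Galen 3 — total 54, matching the house size, so no adjustment is needed.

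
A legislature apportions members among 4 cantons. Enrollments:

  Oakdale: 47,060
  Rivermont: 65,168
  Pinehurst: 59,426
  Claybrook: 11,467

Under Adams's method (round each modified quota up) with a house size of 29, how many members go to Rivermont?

10

Standard divisor 183121/29 ≈ 6314.517; standard quotas: Oakdale 7.453, Rivermont 10.320, Pinehurst 9.411, Claybrook 1.816.
Rounding up gives 8, 11, 10, 2 = 31 seats, so the divisor must be adjusted.
With modified divisor 6700: modified quotas Oakdale 7.024, Rivermont 9.727, Pinehurst 8.870, Claybrook 1.711.
Rounding up: Oakdale 8, Rivermont 10, Pinehurst 9, Claybrook 2 (total 29).
Rivermont receives 10.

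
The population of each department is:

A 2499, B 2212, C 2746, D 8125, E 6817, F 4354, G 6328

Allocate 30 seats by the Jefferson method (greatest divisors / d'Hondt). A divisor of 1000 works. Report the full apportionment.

With modified divisor 1000: modified quotas A 2.499, B 2.212, C 2.746, D 8.125, E 6.817, F 4.354, G 6.328.
Rounding down: A 2, B 2, C 2, D 8, E 6, F 4, G 6 (total 30).

A=2, B=2, C=2, D=8, E=6, F=4, G=6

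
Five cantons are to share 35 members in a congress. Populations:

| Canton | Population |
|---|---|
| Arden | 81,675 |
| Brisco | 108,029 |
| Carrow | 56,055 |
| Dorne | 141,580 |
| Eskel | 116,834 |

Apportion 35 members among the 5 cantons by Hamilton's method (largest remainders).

Arden=6, Brisco=7, Carrow=4, Dorne=10, Eskel=8

Total 504173; standard divisor 504173/35 ≈ 14404.943.
Standard quotas: Arden 5.6699, Brisco 7.4994, Carrow 3.8914, Dorne 9.8286, Eskel 8.1107.
Lower quotas: Arden 5, Brisco 7, Carrow 3, Dorne 9, Eskel 8 (sum 32, leaving 3 seats).
Remainders in descending order: Carrow 0.8914, Dorne 0.8286, Arden 0.6699, Brisco 0.4994, Eskel 0.1107.
The surplus seats go to Carrow, Dorne, Arden.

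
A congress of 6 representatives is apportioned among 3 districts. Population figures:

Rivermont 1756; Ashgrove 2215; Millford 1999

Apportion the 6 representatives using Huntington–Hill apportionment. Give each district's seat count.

Rivermont 2, Ashgrove 2, Millford 2

With divisor 1073: modified quotas Rivermont 1.637, Ashgrove 2.064, Millford 1.863.
Geometric-mean thresholds: Rivermont √(1·2)=1.414, Ashgrove √(2·3)=2.449, Millford √(1·2)=1.414.
Each quota rounded against its threshold gives Rivermont 2, Ashgrove 2, Millford 2 (total 6).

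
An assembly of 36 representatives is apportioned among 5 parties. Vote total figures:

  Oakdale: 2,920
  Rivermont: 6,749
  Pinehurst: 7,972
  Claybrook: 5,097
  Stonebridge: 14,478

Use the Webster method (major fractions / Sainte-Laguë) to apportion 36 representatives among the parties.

Standard divisor 37216/36 ≈ 1033.778; standard quotas: Oakdale 2.825, Rivermont 6.528, Pinehurst 7.712, Claybrook 4.930, Stonebridge 14.005.
Rounding to the nearest integer gives 3, 7, 8, 5, 14 = 37 seats, so the divisor must be adjusted.
With modified divisor 1050: modified quotas Oakdale 2.781, Rivermont 6.428, Pinehurst 7.592, Claybrook 4.854, Stonebridge 13.789.
Rounding to the nearest integer: Oakdale 3, Rivermont 6, Pinehurst 8, Claybrook 5, Stonebridge 14 (total 36).

Oakdale 3, Rivermont 6, Pinehurst 8, Claybrook 5, Stonebridge 14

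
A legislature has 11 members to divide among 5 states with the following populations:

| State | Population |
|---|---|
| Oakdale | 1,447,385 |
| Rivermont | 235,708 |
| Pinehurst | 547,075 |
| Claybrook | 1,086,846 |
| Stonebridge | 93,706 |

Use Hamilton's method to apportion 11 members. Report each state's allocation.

Oakdale 5, Rivermont 1, Pinehurst 2, Claybrook 3, Stonebridge 0

Total 3410720; standard divisor 3410720/11 ≈ 310065.455.
Standard quotas: Oakdale 4.6680, Rivermont 0.7602, Pinehurst 1.7644, Claybrook 3.5052, Stonebridge 0.3022.
Lower quotas: Oakdale 4, Rivermont 0, Pinehurst 1, Claybrook 3, Stonebridge 0 (sum 8, leaving 3 seats).
Remainders in descending order: Pinehurst 0.7644, Rivermont 0.7602, Oakdale 0.6680, Claybrook 0.5052, Stonebridge 0.3022.
The surplus seats go to Pinehurst, Rivermont, Oakdale.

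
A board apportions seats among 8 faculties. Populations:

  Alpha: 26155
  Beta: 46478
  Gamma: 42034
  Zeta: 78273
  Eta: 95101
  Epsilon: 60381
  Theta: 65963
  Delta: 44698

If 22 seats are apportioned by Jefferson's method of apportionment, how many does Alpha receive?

Standard divisor 459083/22 ≈ 20867.409; standard quotas: Alpha 1.253, Beta 2.227, Gamma 2.014, Zeta 3.751, Eta 4.557, Epsilon 2.894, Theta 3.161, Delta 2.142.
Rounding down gives 1, 2, 2, 3, 4, 2, 3, 2 = 19 seats, so the divisor must be adjusted.
With modified divisor 17800: modified quotas Alpha 1.469, Beta 2.611, Gamma 2.361, Zeta 4.397, Eta 5.343, Epsilon 3.392, Theta 3.706, Delta 2.511.
Rounding down: Alpha 1, Beta 2, Gamma 2, Zeta 4, Eta 5, Epsilon 3, Theta 3, Delta 2 (total 22).
Alpha receives 1.

1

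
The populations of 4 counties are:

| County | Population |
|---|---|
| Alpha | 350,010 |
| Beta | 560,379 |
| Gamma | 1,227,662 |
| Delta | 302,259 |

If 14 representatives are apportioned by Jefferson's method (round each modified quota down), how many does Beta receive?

3

Standard divisor 2440310/14 ≈ 174307.857; standard quotas: Alpha 2.008, Beta 3.215, Gamma 7.043, Delta 1.734.
Rounding down gives 2, 3, 7, 1 = 13 seats, so the divisor must be adjusted.
With modified divisor 152759: modified quotas Alpha 2.291, Beta 3.668, Gamma 8.037, Delta 1.979.
Rounding down: Alpha 2, Beta 3, Gamma 8, Delta 1 (total 14).
Beta receives 3.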